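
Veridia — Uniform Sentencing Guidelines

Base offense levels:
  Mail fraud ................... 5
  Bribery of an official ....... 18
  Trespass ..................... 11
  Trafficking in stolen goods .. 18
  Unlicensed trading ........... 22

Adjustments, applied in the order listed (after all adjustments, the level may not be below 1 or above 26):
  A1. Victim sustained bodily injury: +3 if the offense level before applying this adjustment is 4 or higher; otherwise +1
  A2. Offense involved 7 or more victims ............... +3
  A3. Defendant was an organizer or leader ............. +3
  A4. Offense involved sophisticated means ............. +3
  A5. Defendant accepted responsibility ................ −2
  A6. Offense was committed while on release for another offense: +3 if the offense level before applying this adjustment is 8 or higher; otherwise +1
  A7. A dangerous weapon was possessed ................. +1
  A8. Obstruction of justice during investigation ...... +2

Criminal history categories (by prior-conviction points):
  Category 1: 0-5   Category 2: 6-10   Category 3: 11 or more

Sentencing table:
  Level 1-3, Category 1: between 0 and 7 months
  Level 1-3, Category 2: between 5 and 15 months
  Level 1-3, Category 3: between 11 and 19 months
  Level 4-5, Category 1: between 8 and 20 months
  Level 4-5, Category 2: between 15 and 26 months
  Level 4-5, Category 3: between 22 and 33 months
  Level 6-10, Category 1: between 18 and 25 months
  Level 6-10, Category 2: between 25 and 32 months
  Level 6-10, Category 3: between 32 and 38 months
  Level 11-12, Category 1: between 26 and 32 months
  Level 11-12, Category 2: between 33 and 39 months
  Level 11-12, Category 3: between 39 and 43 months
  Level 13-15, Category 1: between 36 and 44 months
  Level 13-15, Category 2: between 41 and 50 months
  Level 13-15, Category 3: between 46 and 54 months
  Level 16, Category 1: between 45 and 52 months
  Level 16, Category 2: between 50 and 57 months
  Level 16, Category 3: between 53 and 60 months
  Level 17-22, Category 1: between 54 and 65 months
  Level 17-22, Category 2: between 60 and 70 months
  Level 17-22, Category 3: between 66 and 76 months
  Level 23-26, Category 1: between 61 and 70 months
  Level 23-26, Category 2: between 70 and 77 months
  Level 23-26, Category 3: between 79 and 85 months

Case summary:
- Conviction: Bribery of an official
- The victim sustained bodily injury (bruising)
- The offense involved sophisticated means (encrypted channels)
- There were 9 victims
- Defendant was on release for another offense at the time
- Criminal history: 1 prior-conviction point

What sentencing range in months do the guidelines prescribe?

Base offense level for bribery of an official: 18.
A1 applies (level before this adjustment is 18 ≥ 4, so +3): 18 + 3 = 21.
A2 applies: 21 + 3 = 24.
A3 does not apply.
A4 applies: 24 + 3 = 27.
A5 does not apply.
A6 applies (level before this adjustment is 27 ≥ 8, so +3): 27 + 3 = 30.
A7 does not apply.
Level 30 exceeds the maximum of 26; capped at 26.
Final offense level: 26.
Criminal history: 1 prior point → Category 1 (0-5).
Level 26 falls in the 23-26 band.
Grid: Level 23-26 × Category 1 = 61-70 months.

61-70 months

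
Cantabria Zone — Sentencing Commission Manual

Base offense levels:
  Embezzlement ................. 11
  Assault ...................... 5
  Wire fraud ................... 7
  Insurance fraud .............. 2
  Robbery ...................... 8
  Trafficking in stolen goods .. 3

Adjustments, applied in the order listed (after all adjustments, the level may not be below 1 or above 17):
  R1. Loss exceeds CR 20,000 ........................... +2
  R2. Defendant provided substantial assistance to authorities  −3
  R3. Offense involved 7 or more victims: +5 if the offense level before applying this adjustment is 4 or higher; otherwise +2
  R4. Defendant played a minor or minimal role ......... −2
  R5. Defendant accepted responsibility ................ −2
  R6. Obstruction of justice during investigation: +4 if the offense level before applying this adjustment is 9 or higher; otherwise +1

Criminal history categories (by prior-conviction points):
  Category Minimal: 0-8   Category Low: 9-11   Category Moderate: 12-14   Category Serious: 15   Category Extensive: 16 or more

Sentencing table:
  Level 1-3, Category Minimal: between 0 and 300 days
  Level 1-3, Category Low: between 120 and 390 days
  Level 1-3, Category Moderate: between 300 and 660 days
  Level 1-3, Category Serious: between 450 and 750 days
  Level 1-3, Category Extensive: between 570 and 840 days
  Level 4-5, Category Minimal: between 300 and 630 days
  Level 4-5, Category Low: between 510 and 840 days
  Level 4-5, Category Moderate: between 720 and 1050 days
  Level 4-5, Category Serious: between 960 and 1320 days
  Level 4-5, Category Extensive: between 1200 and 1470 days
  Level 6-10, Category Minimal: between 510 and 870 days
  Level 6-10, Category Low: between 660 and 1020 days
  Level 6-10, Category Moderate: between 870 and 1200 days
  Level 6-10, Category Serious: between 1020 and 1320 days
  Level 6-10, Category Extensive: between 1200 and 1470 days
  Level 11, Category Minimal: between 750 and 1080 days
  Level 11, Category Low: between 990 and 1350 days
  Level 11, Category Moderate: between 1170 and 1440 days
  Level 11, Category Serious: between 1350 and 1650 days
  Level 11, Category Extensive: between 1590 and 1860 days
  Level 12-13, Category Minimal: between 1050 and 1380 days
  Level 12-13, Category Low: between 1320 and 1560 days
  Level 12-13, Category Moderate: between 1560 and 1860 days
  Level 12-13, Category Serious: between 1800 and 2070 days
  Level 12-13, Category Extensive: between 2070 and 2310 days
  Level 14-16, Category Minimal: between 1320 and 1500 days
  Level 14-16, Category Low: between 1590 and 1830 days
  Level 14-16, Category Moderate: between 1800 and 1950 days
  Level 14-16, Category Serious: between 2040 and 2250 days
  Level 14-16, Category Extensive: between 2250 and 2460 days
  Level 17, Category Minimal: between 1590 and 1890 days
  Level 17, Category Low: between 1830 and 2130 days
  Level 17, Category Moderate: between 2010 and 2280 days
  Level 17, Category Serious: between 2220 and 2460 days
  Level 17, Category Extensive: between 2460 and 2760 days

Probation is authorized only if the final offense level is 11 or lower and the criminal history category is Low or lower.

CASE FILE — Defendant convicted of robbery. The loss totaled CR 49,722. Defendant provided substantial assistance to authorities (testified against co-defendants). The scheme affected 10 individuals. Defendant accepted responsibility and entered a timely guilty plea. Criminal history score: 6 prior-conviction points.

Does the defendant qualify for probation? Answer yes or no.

Yes

Base offense level for robbery: 8.
R1 applies: 8 + 2 = 10.
R2 applies: 10 − 3 = 7.
R3 applies (level before this adjustment is 7 ≥ 4, so +5): 7 + 5 = 12.
R5 applies: 12 − 2 = 10.
R6 does not apply.
Final offense level: 10.
Criminal history: 6 prior points → Category Minimal (0-8).
Level 10 falls in the 6-10 band.
Grid: Level 6-10 × Category Minimal = 510-870 days.
Probation check: level 10 ≤ 11 and category Minimal ≤ Low → eligible.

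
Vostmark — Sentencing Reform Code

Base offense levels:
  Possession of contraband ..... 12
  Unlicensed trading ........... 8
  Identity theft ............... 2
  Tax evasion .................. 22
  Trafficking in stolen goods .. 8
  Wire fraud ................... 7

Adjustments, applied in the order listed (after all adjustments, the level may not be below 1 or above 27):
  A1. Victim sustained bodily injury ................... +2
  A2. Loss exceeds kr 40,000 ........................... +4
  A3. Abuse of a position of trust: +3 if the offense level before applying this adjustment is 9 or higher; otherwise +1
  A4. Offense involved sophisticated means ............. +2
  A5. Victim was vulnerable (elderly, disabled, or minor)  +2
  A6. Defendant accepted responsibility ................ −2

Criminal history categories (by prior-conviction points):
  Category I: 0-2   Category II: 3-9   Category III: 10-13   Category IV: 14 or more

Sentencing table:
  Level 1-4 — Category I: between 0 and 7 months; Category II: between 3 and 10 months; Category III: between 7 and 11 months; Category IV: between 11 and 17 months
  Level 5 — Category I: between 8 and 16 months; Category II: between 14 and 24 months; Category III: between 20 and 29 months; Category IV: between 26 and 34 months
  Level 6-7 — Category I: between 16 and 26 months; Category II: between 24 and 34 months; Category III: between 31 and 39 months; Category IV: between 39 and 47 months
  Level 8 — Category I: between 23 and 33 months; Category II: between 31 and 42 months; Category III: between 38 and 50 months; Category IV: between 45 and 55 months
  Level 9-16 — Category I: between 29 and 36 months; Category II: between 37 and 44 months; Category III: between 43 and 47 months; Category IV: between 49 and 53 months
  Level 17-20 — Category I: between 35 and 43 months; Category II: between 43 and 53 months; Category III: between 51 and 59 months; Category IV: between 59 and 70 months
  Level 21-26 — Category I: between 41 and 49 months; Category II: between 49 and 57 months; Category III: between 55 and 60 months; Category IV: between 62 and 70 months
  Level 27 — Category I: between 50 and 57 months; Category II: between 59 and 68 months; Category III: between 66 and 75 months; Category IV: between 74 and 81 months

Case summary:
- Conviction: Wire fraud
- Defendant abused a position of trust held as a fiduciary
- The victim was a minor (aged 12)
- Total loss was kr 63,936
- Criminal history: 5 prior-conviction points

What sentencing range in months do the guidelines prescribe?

Base offense level for wire fraud: 7.
A2 applies: 7 + 4 = 11.
A3 applies (level before this adjustment is 11 ≥ 9, so +3): 11 + 3 = 14.
A5 applies: 14 + 2 = 16.
A6 does not apply.
Final offense level: 16.
Criminal history: 5 prior points → Category II (3-9).
Level 16 falls in the 9-16 band.
Grid: Level 9-16 × Category II = 37-44 months.

37-44 months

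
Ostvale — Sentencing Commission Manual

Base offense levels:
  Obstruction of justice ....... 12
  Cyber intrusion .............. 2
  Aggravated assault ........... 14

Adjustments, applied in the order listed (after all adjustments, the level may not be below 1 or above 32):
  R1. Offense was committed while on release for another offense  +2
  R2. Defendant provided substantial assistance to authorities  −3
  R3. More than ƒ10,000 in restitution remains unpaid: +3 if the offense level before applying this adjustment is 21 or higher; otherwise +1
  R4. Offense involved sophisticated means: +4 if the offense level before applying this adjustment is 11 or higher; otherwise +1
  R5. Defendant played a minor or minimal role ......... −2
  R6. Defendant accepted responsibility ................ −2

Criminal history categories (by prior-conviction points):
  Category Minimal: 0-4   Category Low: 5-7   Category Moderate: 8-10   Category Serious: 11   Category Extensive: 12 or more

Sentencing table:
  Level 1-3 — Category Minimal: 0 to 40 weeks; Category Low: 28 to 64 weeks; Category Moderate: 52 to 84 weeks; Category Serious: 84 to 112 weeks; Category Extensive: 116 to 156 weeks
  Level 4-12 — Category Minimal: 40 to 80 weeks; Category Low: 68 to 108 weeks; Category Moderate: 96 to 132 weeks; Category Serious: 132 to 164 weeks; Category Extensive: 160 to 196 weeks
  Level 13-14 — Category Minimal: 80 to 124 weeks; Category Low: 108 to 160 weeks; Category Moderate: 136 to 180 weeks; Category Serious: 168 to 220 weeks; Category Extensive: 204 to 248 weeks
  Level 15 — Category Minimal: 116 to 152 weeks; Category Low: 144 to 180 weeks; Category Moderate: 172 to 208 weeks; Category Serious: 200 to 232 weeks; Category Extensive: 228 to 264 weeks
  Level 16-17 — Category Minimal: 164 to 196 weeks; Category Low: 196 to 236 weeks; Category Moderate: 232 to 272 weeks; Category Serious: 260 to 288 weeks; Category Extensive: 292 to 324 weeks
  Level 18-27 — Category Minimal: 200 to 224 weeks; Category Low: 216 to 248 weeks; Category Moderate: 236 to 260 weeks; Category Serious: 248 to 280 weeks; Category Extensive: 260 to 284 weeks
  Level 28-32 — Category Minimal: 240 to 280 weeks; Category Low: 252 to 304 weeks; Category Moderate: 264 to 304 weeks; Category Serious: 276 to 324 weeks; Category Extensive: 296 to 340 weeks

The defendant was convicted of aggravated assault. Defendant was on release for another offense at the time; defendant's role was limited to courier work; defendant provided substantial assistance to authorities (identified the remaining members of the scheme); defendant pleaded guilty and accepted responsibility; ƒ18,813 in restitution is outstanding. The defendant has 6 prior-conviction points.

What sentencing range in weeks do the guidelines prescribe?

Base offense level for aggravated assault: 14.
R1 applies: 14 + 2 = 16.
R2 applies: 16 − 3 = 13.
R3 applies (level before this adjustment is 13 < 21, so +1): 13 + 1 = 14.
R5 applies: 14 − 2 = 12.
R6 applies: 12 − 2 = 10.
Final offense level: 10.
Criminal history: 6 prior points → Category Low (5-7).
Level 10 falls in the 4-12 band.
Grid: Level 4-12 × Category Low = 68-108 weeks.

68-108 weeks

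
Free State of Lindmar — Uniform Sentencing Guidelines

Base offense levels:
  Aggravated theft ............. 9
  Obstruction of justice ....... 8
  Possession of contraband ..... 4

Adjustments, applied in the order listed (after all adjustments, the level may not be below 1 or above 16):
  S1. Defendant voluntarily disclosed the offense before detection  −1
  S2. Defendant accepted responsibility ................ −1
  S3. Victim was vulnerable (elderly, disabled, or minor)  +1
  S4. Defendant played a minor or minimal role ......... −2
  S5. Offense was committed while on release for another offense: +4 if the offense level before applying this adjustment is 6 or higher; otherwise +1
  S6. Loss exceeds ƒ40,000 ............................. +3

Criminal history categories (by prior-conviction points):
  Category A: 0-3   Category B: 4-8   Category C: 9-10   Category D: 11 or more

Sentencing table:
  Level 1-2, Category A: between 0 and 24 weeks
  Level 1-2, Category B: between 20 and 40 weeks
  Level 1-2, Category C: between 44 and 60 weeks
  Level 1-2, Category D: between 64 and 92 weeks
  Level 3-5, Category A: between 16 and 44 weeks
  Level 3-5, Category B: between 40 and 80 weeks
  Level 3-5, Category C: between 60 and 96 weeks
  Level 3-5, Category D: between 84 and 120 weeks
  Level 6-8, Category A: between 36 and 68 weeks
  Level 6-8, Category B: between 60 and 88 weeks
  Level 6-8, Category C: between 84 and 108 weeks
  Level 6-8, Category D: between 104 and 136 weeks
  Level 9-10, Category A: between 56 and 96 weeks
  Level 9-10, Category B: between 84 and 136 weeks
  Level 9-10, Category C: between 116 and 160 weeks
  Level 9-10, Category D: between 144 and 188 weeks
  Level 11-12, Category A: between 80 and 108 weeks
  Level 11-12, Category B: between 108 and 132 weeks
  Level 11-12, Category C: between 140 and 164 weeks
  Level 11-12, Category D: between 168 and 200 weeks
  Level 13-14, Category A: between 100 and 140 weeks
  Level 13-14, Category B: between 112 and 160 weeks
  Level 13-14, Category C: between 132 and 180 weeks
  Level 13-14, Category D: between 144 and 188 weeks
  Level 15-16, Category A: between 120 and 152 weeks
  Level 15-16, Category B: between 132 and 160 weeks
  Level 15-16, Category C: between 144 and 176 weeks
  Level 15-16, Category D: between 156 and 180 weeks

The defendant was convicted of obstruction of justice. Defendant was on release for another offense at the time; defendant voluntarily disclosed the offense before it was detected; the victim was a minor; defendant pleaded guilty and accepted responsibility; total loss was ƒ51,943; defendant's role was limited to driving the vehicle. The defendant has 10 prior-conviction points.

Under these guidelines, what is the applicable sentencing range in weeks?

Base offense level for obstruction of justice: 8.
S1 applies: 8 − 1 = 7.
S2 applies: 7 − 1 = 6.
S3 applies: 6 + 1 = 7.
S4 applies: 7 − 2 = 5.
S5 applies (level before this adjustment is 5 < 6, so +1): 5 + 1 = 6.
S6 applies: 6 + 3 = 9.
Final offense level: 9.
Criminal history: 10 prior points → Category C (9-10).
Level 9 falls in the 9-10 band.
Grid: Level 9-10 × Category C = 116-160 weeks.

116-160 weeks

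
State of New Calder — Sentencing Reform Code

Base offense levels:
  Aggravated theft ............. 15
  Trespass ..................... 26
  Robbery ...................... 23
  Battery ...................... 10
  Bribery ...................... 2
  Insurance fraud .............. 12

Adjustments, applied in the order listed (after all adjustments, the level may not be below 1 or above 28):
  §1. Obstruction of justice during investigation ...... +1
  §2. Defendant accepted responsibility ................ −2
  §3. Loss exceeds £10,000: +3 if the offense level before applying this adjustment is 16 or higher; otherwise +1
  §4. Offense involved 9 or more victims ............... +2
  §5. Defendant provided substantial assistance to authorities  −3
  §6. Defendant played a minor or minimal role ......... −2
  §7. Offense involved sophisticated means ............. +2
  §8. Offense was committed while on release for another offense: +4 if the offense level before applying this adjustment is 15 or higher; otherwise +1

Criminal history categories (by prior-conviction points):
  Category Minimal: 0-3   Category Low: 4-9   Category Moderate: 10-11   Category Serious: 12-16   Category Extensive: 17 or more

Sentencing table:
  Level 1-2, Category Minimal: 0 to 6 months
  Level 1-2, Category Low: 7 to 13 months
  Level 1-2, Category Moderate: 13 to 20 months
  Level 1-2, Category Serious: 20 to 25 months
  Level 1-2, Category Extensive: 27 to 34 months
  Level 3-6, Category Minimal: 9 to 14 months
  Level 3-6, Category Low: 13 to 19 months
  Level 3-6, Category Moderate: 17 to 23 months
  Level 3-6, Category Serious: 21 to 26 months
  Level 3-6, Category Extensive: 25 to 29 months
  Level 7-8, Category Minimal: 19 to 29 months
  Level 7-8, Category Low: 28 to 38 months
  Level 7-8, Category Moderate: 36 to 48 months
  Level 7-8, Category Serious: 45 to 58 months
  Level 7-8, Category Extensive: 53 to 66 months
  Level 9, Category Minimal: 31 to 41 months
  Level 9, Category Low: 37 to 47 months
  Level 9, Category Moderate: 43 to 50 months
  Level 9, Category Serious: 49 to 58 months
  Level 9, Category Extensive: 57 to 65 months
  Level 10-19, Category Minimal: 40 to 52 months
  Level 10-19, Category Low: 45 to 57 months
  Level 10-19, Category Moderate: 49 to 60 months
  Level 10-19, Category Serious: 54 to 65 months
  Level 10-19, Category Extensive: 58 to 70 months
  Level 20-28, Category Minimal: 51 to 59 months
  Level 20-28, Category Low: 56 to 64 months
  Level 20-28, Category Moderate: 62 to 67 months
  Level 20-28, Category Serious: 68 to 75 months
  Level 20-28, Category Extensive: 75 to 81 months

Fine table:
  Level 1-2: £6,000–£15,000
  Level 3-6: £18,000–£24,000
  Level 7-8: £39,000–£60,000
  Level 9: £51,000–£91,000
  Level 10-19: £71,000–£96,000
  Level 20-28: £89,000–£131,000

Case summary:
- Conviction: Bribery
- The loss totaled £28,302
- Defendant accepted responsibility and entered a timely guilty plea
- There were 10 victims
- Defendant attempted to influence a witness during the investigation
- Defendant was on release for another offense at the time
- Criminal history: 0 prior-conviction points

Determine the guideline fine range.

£18,000–£24,000

Base offense level for bribery: 2.
§1 applies: 2 + 1 = 3.
§2 applies: 3 − 2 = 1.
§3 applies (level before this adjustment is 1 < 16, so +1): 1 + 1 = 2.
§4 applies: 2 + 2 = 4.
§5 does not apply.
§7 does not apply.
§8 applies (level before this adjustment is 4 < 15, so +1): 4 + 1 = 5.
Final offense level: 5.
Level 5 falls in the 3-6 band.
Fine table: Level 3-6 → £18,000–£24,000.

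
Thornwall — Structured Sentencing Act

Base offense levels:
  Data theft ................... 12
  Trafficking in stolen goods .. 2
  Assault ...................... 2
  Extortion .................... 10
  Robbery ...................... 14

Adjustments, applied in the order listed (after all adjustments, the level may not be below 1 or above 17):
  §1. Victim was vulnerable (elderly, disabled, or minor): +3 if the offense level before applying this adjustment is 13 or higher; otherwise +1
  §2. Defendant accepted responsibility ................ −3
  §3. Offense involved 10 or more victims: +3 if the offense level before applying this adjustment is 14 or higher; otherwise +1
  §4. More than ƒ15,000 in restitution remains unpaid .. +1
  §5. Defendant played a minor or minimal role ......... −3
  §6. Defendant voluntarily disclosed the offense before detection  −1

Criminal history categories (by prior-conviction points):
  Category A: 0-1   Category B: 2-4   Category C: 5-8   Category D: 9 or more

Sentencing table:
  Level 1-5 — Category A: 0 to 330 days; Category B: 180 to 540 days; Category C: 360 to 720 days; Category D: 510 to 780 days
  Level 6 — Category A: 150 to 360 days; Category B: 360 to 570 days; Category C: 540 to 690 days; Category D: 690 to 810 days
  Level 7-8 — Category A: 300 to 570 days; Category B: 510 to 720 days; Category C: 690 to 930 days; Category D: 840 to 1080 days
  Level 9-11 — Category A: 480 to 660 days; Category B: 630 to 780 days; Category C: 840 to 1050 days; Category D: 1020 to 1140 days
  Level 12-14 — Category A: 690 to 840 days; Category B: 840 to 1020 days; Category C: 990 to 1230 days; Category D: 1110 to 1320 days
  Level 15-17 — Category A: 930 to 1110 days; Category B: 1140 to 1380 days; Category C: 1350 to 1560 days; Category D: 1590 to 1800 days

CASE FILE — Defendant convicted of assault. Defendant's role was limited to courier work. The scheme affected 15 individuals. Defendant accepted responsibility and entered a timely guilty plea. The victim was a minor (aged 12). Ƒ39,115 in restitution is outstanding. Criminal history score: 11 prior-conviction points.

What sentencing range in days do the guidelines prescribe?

Base offense level for assault: 2.
§1 applies (level before this adjustment is 2 < 13, so +1): 2 + 1 = 3.
§2 applies: 3 − 3 = 0.
§3 applies (level before this adjustment is 0 < 14, so +1): 0 + 1 = 1.
§4 applies: 1 + 1 = 2.
§5 applies: 2 − 3 = -1.
§6 does not apply.
Level -1 is below the minimum of 1; floored at 1.
Final offense level: 1.
Criminal history: 11 prior points → Category D (9+).
Level 1 falls in the 1-5 band.
Grid: Level 1-5 × Category D = 510-780 days.

510-780 days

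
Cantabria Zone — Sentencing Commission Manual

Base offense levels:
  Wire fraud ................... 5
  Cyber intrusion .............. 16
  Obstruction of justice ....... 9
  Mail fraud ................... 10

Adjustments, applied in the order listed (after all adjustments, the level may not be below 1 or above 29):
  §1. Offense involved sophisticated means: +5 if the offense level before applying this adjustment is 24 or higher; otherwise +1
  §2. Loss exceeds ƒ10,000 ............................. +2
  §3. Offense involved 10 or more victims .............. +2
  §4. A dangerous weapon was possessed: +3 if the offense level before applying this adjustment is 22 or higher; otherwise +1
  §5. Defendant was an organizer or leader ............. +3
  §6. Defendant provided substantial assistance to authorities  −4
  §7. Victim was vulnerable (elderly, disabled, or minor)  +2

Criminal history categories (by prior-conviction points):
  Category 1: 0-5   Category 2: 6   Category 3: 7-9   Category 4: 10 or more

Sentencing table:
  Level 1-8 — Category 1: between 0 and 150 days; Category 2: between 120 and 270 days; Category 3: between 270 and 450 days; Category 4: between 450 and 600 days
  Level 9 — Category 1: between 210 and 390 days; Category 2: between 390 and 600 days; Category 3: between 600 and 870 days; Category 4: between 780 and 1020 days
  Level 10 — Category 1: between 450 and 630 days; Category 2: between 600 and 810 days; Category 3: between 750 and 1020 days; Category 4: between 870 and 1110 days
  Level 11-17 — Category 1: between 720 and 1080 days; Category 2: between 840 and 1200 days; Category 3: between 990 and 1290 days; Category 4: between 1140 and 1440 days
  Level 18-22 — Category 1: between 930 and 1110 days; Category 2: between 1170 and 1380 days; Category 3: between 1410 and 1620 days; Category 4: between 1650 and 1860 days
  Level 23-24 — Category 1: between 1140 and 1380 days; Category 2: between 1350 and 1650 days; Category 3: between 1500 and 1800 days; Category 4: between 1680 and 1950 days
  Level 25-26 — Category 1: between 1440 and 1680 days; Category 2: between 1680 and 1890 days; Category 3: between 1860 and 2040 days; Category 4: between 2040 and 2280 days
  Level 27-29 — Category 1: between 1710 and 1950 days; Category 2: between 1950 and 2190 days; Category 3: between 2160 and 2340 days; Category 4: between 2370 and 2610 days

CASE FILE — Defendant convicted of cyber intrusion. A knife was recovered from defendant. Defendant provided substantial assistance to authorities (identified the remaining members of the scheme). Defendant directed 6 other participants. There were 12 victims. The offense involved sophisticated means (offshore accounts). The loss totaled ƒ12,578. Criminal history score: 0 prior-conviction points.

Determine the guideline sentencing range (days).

930-1110 days

Base offense level for cyber intrusion: 16.
§1 applies (level before this adjustment is 16 < 24, so +1): 16 + 1 = 17.
§2 applies: 17 + 2 = 19.
§3 applies: 19 + 2 = 21.
§4 applies (level before this adjustment is 21 < 22, so +1): 21 + 1 = 22.
§5 applies: 22 + 3 = 25.
§6 applies: 25 − 4 = 21.
§7 does not apply.
Final offense level: 21.
Criminal history: 0 prior points → Category 1 (0-5).
Level 21 falls in the 18-22 band.
Grid: Level 18-22 × Category 1 = 930-1110 days.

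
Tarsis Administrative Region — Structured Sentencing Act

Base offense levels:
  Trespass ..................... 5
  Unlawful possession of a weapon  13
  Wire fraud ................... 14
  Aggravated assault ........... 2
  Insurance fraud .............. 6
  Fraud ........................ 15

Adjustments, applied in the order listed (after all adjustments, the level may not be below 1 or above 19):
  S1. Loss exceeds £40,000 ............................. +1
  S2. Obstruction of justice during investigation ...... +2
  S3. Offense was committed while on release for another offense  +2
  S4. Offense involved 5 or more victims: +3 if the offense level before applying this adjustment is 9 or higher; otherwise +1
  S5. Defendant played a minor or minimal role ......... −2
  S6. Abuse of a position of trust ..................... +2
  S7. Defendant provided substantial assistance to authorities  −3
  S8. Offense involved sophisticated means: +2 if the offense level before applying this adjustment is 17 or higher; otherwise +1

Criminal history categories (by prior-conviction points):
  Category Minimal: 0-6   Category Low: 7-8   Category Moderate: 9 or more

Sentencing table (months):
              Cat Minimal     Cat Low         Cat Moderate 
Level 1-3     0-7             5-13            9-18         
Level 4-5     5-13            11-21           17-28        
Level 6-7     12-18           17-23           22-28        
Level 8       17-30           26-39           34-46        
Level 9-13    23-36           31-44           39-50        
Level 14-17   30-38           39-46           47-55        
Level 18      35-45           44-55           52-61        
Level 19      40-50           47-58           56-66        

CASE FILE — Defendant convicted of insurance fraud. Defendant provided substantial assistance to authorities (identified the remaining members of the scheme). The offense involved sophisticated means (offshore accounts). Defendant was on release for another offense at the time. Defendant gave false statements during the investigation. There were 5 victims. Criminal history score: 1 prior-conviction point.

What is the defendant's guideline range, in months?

23-36 months

Base offense level for insurance fraud: 6.
S2 applies: 6 + 2 = 8.
S3 applies: 8 + 2 = 10.
S4 applies (level before this adjustment is 10 ≥ 9, so +3): 10 + 3 = 13.
S6 does not apply.
S7 applies: 13 − 3 = 10.
S8 applies (level before this adjustment is 10 < 17, so +1): 10 + 1 = 11.
Final offense level: 11.
Criminal history: 1 prior point → Category Minimal (0-6).
Level 11 falls in the 9-13 band.
Grid: Level 9-13 × Category Minimal = 23-36 months.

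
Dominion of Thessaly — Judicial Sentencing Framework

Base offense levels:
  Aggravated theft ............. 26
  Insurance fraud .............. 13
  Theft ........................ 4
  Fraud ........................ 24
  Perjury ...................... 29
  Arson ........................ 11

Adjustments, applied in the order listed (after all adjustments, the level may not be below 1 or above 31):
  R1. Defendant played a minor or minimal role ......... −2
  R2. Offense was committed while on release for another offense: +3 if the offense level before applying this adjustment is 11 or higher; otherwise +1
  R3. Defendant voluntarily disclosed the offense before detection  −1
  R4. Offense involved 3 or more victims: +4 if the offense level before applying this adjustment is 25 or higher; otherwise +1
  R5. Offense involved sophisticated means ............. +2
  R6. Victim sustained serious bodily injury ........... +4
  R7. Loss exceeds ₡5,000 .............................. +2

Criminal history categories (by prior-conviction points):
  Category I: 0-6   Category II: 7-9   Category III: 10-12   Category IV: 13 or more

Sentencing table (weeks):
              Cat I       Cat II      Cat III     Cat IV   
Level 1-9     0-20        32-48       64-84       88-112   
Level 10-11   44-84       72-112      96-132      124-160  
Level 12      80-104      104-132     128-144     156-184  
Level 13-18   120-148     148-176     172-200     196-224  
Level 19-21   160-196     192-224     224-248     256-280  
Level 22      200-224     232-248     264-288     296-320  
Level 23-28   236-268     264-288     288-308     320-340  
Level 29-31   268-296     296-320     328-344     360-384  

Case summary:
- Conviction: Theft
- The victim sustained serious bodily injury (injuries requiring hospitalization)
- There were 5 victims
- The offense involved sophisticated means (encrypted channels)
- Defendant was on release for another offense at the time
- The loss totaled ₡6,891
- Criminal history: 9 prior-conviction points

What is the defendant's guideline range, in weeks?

148-176 weeks

Base offense level for theft: 4.
R1 does not apply.
R2 applies (level before this adjustment is 4 < 11, so +1): 4 + 1 = 5.
R4 applies (level before this adjustment is 5 < 25, so +1): 5 + 1 = 6.
R5 applies: 6 + 2 = 8.
R6 applies: 8 + 4 = 12.
R7 applies: 12 + 2 = 14.
Final offense level: 14.
Criminal history: 9 prior points → Category II (7-9).
Level 14 falls in the 13-18 band.
Grid: Level 13-18 × Category II = 148-176 weeks.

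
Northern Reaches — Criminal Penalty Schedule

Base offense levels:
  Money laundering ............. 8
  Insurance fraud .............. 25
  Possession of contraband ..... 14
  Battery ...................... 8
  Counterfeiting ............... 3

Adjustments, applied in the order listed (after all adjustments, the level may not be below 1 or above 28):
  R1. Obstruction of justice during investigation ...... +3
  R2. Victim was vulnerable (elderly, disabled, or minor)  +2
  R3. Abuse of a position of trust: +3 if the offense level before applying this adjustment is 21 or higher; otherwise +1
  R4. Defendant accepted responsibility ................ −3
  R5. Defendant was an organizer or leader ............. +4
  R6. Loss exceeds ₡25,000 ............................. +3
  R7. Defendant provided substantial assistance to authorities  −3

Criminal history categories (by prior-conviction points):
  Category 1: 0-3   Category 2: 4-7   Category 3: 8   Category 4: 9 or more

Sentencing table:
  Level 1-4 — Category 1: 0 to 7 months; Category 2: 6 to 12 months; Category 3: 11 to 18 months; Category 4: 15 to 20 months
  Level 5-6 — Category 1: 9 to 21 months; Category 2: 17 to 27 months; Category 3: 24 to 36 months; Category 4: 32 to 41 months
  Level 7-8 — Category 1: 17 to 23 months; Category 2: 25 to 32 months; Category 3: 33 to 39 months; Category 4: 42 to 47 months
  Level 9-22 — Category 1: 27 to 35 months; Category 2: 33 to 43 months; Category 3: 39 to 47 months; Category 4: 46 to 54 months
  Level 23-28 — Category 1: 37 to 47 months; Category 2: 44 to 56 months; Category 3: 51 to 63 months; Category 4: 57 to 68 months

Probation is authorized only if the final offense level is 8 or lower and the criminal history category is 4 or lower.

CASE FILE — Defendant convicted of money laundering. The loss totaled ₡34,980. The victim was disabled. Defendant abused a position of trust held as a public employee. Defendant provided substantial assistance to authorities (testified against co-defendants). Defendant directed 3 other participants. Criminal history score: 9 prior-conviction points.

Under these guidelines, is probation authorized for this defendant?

No

Base offense level for money laundering: 8.
R2 applies: 8 + 2 = 10.
R3 applies (level before this adjustment is 10 < 21, so +1): 10 + 1 = 11.
R5 applies: 11 + 4 = 15.
R6 applies: 15 + 3 = 18.
R7 applies: 18 − 3 = 15.
Final offense level: 15.
Criminal history: 9 prior points → Category 4 (9+).
Level 15 falls in the 9-22 band.
Grid: Level 9-22 × Category 4 = 46-54 months.
Probation check: level 15 > 8 and category 4 ≤ 4 → not eligible.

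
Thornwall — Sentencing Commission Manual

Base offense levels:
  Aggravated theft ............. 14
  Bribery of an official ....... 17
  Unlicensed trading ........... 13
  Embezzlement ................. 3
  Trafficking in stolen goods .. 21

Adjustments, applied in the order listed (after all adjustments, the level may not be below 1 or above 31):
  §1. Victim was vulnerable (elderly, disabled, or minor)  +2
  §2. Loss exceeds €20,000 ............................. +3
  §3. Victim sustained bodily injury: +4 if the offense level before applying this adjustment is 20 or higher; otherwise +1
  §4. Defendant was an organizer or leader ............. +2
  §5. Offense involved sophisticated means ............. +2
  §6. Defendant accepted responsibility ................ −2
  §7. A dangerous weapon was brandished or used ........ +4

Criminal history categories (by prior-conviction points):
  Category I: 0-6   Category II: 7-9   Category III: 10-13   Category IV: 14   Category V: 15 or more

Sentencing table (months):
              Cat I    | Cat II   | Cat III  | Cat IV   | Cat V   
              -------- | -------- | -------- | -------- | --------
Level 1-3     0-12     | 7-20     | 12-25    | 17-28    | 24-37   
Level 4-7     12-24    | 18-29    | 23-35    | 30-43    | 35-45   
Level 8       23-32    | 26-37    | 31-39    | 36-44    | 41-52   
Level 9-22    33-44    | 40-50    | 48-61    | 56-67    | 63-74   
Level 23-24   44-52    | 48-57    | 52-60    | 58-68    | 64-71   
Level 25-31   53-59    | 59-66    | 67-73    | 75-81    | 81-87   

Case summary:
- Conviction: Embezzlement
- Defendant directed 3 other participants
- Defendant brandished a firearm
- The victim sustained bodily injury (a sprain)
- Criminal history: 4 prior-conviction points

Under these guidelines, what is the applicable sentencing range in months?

Base offense level for embezzlement: 3.
§1 does not apply.
§3 applies (level before this adjustment is 3 < 20, so +1): 3 + 1 = 4.
§4 applies: 4 + 2 = 6.
§7 applies: 6 + 4 = 10.
Final offense level: 10.
Criminal history: 4 prior points → Category I (0-6).
Level 10 falls in the 9-22 band.
Grid: Level 9-22 × Category I = 33-44 months.

33-44 months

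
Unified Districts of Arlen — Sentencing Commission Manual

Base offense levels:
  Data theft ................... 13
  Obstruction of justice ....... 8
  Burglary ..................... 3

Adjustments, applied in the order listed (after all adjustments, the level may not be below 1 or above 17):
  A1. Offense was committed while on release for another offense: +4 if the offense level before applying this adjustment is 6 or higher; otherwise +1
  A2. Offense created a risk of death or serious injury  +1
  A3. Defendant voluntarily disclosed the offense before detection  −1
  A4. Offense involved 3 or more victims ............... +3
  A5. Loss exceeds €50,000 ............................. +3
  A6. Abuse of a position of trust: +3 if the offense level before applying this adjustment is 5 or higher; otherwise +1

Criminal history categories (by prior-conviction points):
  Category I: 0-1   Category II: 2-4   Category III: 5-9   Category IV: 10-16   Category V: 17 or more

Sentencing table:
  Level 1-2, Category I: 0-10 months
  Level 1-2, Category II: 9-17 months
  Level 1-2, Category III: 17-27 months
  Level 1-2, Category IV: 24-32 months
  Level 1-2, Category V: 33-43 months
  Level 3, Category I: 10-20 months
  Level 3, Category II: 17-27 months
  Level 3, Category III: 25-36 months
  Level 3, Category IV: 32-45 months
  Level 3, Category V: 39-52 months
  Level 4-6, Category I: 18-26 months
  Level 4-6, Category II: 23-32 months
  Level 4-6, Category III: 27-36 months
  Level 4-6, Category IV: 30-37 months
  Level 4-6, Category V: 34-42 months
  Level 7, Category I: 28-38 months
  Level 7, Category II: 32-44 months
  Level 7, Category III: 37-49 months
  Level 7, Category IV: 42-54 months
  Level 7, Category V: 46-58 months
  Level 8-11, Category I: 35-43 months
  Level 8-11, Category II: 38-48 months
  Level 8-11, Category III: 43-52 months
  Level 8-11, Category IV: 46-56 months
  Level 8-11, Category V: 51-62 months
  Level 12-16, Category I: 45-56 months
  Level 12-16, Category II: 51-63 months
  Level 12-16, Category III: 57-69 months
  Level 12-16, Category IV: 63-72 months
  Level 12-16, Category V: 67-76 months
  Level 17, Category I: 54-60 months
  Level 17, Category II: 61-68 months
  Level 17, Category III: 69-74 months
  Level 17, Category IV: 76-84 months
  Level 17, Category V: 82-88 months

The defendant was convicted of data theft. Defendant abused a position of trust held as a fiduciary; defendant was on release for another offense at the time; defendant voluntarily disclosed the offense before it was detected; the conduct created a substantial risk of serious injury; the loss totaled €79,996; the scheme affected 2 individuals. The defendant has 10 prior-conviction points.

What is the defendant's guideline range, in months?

Base offense level for data theft: 13.
A1 applies (level before this adjustment is 13 ≥ 6, so +4): 13 + 4 = 17.
A2 applies: 17 + 1 = 18.
A3 applies: 18 − 1 = 17.
A5 applies: 17 + 3 = 20.
A6 applies (level before this adjustment is 20 ≥ 5, so +3): 20 + 3 = 23.
Level 23 exceeds the maximum of 17; capped at 17.
Final offense level: 17.
Criminal history: 10 prior points → Category IV (10-16).
Level 17 falls in the 17 band.
Grid: Level 17 × Category IV = 76-84 months.

76-84 months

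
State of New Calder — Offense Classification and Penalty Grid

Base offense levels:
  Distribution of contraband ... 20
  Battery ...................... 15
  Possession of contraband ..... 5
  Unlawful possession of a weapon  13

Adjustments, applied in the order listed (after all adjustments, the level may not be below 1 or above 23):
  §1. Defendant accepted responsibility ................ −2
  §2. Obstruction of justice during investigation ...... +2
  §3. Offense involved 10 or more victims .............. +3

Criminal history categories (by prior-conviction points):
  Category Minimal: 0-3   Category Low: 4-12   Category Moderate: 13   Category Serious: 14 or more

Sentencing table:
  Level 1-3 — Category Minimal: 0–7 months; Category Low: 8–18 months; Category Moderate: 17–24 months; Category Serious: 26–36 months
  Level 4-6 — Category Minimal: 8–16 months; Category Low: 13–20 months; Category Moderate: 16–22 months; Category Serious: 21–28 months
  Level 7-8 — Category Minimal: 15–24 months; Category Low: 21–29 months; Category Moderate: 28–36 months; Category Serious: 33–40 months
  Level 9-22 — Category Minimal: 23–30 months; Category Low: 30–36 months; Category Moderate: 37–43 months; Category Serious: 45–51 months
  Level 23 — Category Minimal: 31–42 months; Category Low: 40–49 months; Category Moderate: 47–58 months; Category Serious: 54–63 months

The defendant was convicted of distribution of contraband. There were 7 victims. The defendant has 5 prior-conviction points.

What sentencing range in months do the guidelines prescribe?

30-36 months

Base offense level for distribution of contraband: 20.
Final offense level: 20.
Criminal history: 5 prior points → Category Low (4-12).
Level 20 falls in the 9-22 band.
Grid: Level 9-22 × Category Low = 30-36 months.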